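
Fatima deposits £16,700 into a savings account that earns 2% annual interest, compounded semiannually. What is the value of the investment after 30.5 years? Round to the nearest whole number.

£30,642

Growth factor = (1 + 0.01)^61 ≈ 1.8348636655.
A ≈ 16,700 × 1.8348636655 ≈ 30,642.2232.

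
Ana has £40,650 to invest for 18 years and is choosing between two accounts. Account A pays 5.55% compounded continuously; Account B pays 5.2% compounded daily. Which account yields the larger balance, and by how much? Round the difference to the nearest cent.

Account A growth factor: e^(0.0555·18) = e^0.999 ≈ 2.71556490532; balance ≈ 110,387.7134.
Account B growth factor: (1 + 0.052/365)^6570 ≈ 2.54959196428; balance ≈ 103,640.9133.
Account A is larger by 6,746.8001.

Account A, by £6,746.80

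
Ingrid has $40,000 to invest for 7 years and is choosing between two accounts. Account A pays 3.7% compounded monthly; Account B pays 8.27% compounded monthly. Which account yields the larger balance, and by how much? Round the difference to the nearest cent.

Account B, by $19,416.73

A: (1 + 0.037/12)^84 ≈ 1.2951176329, so 40,000 × 1.2951176329 ≈ 51,804.7053.
B: (1 + 0.0827/12)^84 ≈ 1.7805357905, so 40,000 × 1.7805357905 ≈ 71,221.4316.
Difference ≈ 19,416.7263 in favor of B.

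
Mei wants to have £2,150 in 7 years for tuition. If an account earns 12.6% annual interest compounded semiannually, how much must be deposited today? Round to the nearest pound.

£914

Growth factor = (1 + 0.063)^14 ≈ 2.352153734.
P = 2,150/2.352153734 ≈ 914.0559.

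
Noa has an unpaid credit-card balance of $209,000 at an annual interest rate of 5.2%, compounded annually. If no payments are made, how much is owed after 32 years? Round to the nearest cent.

Annual rate = 5.2% = 0.052; years = 32.
A = 209,000·(1 + 0.052)^32 ≈ 209,000·5.064116337898 ≈ 1,058,400.3146.

$1,058,400.31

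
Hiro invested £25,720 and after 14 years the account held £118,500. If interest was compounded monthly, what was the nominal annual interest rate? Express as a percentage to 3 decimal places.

10.962%

The 168-period growth factor is 118,500/25,720 = 4.60731.
r/12 = 4.60731^(1/168) − 1 ≈ 0.00913459, so r ≈ 12·0.00913459 = 10.96150%.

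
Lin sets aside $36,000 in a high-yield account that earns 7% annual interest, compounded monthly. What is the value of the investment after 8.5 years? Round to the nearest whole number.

$65,156

Growth factor = (1 + 0.07/12)^102 ≈ 1.8098994709.
A ≈ 36,000 × 1.8098994709 ≈ 65,156.3810.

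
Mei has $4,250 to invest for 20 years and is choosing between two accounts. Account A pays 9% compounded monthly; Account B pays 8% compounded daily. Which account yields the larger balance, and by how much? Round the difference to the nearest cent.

A: (1 + 0.0075)^240 ≈ 6.0091515245, so 4,250 × 6.0091515245 ≈ 25,538.8940.
B: (1 + 0.08/365)^7300 ≈ 4.9521641505, so 4,250 × 4.9521641505 ≈ 21,046.6976.
Difference ≈ 4,492.1963 in favor of A.

Account A, by $4,492.20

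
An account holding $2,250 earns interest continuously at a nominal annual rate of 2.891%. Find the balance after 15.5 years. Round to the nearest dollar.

A = P·e^(rt) = 2,250·e^(0.02891·15.5) = 2,250·e^0.448105.
e^0.448105 ≈ 1.565343048, so A ≈ 3,522.0219.

$3,522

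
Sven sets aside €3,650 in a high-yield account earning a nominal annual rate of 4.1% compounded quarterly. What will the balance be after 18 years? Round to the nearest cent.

Growth factor = (1 + 0.01025)^72 ≈ 2.08390471.
A ≈ 3,650 × 2.08390471 ≈ 7,606.2522.

€7,606.25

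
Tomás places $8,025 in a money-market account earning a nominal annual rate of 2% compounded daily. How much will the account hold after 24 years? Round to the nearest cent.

Periodic rate = 2%/365 = 0.0000547945; periods = 365·24 = 8760.
A = 8,025·(1 + 0.02/365)^8760 ≈ 8,025·1.6160531506 ≈ 12,968.8265.

$12,968.83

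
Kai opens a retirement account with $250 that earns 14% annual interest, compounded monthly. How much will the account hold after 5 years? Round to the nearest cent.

$501.40

Periodic rate = 14%/12 = 0.0116667; periods = 12·5 = 60.
A = 250·(1 + 0.14/12)^60 ≈ 250·2.00560979 ≈ 501.4024.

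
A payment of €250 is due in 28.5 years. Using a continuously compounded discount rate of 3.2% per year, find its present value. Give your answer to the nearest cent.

€100.43

P = A·e^(−rt) = 250·e^(−0.912).
e^(−0.912) ≈ 0.40171998, so P ≈ 100.4300.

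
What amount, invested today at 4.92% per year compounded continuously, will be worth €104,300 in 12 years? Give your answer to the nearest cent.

P = A·e^(−rt) = 104,300·e^(−0.5904).
e^(−0.5904) ≈ 0.554105598161, so P ≈ 57,793.2139.

€57,793.21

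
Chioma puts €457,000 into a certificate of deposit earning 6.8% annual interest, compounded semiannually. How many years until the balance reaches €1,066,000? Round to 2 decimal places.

(1 + 0.034)^(2t) = 1,066,000/457,000 = 2.3326.
2t·ln(1 + 0.034) = ln(2.3326); 2t = 0.84699/0.0334348 ≈ 25.3325.
t ≈ 12.6662 years.

12.67 years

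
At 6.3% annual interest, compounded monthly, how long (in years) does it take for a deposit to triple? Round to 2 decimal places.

(1 + 0.00525)^(12t) = 3.
12t = ln 3 / ln(1 + 0.00525) ≈ 1.0986/0.00523627 ≈ 209.8083.
t ≈ 17.4840.

17.48 years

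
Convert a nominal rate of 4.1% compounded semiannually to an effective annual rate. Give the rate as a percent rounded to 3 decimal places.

One year is 2 periods at 0.0205 each: (1 + 0.0205)^2 ≈ 1.04142.
EAR = 1.04142 − 1 ≈ 4.14202%.

4.142%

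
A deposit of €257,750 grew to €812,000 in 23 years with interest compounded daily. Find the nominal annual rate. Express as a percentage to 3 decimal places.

(1 + r/365)^8395 = 812,000/257,750 = 3.15034.
1 + r/365 = 3.15034^(1/8395) ≈ 1.000137, so r/365 ≈ 0.000136699.
r ≈ 365·0.000136699 = 4.98952%.

4.990%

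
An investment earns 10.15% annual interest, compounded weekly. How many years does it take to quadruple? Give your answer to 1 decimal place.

(1 + 0.00195192)^(52t) = 4.
52t = ln 4 / ln(1 + 0.00195192) ≈ 1.3863/0.00195002 ≈ 710.9127.
t ≈ 13.6714.

13.7 years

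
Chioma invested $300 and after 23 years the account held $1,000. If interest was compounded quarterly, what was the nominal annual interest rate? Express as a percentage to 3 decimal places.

5.269%

(1 + r/4)^92 = 1,000/300 = 3.33333.
1 + r/4 = 3.33333^(1/92) ≈ 1.013173, so r/4 ≈ 0.0131727.
r ≈ 4·0.0131727 = 5.26907%.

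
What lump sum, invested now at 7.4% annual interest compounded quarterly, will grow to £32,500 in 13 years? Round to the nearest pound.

Periodic rate = 7.4%/4 = 0.0185; 52 periods.
P = 32,500/(1 + 0.0185)^52 ≈ 32,500/2.5940224686 ≈ 12,528.8044.

£12,529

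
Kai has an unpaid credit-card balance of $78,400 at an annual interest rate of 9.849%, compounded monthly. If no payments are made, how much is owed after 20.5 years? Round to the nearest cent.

Periodic rate = 9.849%/12 = 0.0082075; periods = 12·20.5 = 246.
A = 78,400·(1 + 0.0082075)^246 ≈ 78,400·7.46932327876 ≈ 585,594.9451.

$585,594.95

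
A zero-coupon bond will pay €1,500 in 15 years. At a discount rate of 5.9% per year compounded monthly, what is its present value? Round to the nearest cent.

Growth factor = (1 + 0.059/12)^180 ≈ 2.417735794.
P = 1,500/2.417735794 ≈ 620.4152.

€620.42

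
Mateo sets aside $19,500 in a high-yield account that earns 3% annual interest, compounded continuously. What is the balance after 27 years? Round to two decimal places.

A = P·e^(rt) = 19,500·e^(0.03·27) = 19,500·e^0.81.
e^0.81 ≈ 2.2479079867, so A ≈ 43,834.2057.

$43,834.21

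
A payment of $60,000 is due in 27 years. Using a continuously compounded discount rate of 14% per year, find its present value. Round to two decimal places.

P = A·e^(−rt) = 60,000·e^(−3.78).
e^(−3.78) ≈ 0.022822691425, so P ≈ 1,369.3615.

$1,369.36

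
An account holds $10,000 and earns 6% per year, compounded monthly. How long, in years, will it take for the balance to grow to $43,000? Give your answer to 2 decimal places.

24.37 years

(1 + 0.005)^(12t) = 43,000/10,000 = 4.3.
12t·ln(1 + 0.005) = ln(4.3); 12t = 1.4586/0.00498754 ≈ 292.4517.
t ≈ 24.3710 years.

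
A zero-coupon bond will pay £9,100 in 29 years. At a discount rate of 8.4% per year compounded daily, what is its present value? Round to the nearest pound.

£797

Growth factor = (1 + 0.084/365)^10585 ≈ 11.42403805.
P = 9,100/11.42403805 ≈ 796.5660.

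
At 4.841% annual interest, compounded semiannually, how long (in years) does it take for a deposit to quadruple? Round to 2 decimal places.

(1 + 0.024205)^(2t) = 4.
2t = ln 4 / ln(1 + 0.024205) ≈ 1.3863/0.0239167 ≈ 57.9634.
t ≈ 28.9817.

28.98 years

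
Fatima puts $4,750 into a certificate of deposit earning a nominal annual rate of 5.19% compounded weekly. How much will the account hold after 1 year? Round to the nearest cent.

Periodic rate = 5.19%/52 = 0.000998077; periods = 52·1 = 52.
A = 4,750·(1 + 0.0519/52)^52 ≈ 4,750·1.053243149 ≈ 5,002.9050.

$5,002.90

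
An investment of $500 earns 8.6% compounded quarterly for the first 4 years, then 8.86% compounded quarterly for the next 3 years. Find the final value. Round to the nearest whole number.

$914

After 4 years at 8.6%: 500 × 1.40544526 ≈ 702.7226.
Then 3 years at 8.86%: 702.7226 × 1.30069537 ≈ 914.0281.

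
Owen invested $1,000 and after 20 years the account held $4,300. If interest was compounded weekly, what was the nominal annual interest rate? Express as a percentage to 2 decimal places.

7.30%

(1 + r/52)^1040 = 4,300/1,000 = 4.3.
1 + r/52 = 4.3^(1/1040) ≈ 1.001403, so r/52 ≈ 0.0014035.
r ≈ 52·0.0014035 = 7.29819%.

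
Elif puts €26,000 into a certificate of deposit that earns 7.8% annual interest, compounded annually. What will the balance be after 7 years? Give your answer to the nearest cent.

Annual rate = 7.8% = 0.078; years = 7.
A = 26,000·(1 + 0.078)^7 ≈ 26,000·1.6917310716 ≈ 43,985.0079.

€43,985.01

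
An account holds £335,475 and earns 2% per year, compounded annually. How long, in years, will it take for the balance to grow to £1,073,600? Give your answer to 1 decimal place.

(1 + 0.02)^t = 1,073,600/335,475 = 3.2002.
t·ln(1 + 0.02) = ln(3.2002); t = 1.1632/0.0198026 ≈ 58.7410.

58.7 years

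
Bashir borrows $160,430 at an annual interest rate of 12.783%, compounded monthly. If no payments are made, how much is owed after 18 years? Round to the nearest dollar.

$1,582,290

Growth factor = (1 + 0.0106525)^216 ≈ 9.862808467508.
A ≈ 160,430 × 9.862808467508 ≈ 1,582,290.3624.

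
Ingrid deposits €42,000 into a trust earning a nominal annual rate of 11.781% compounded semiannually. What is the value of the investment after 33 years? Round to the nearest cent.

Periodic rate = 11.781%/2 = 0.058905; periods = 2·33 = 66.
A = 42,000·(1 + 0.058905)^66 ≈ 42,000·43.70810051526 ≈ 1,835,740.2216.

€1,835,740.22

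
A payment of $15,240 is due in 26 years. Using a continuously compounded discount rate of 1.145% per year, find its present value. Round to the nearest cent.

P = A·e^(−rt) = 15,240·e^(−0.2977).
e^(−0.2977) ≈ 0.74252406356, so P ≈ 11,316.0667.

$11,316.07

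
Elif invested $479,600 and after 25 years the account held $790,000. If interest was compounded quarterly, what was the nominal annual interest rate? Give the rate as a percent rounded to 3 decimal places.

2.001%

The 100-period growth factor is 790,000/479,600 = 1.64721.
r/4 = 1.64721^(1/100) − 1 ≈ 0.00500328, so r ≈ 4·0.00500328 = 2.00131%.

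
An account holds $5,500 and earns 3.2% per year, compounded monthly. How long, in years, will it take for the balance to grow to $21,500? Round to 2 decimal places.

(1 + 0.00266667)^(12t) = 21,500/5,500 = 3.9091.
12t·ln(1 + 0.00266667) = ln(3.9091); 12t = 1.3633/0.00266312 ≈ 511.9207.
t ≈ 42.6601 years.

42.66 years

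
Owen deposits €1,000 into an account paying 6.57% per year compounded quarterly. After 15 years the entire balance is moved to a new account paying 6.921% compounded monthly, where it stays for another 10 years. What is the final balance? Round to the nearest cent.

€5,299.47

After 15 years at 6.57%: 1,000 × 2.657787811 ≈ 2,657.7878.
Then 10 years at 6.921%: 2,657.7878 × 1.993938438 ≈ 5,299.4653.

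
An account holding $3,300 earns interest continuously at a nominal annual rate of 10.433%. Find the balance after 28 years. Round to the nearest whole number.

A = P·e^(rt) = 3,300·e^(0.10433·28) = 3,300·e^2.92124.
e^2.92124 ≈ 18.564292917, so A ≈ 61,262.1666.

$61,262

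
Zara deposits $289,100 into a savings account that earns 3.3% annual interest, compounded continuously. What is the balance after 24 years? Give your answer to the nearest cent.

A = P·e^(rt) = 289,100·e^(0.033·24) = 289,100·e^0.792.
e^0.792 ≈ 2.20780762884, so A ≈ 638,277.1855.

$638,277.19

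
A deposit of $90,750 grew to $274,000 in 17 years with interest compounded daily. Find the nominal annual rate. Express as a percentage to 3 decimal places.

The 6205-period growth factor is 274,000/90,750 = 3.01928.
r/365 = 3.01928^(1/6205) − 1 ≈ 0.000178101, so r ≈ 365·0.000178101 = 6.50069%.

6.501%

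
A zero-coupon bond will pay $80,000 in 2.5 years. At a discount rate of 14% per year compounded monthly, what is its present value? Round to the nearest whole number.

Periodic rate = 14%/12 = 0.0116667; 30 periods.
P = 80,000/(1 + 0.14/12)^30 ≈ 80,000/1.4161955348 ≈ 56,489.3745.

$56,489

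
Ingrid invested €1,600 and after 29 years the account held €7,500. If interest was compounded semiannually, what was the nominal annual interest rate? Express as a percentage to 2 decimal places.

The 58-period growth factor is 7,500/1,600 = 4.6875.
r/2 = 4.6875^(1/58) − 1 ≈ 0.0269941, so r ≈ 2·0.0269941 = 5.39882%.

5.40%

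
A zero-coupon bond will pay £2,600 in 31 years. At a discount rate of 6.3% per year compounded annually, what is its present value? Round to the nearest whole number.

£391

Growth factor = (1 + 0.063)^31 ≈ 6.645554136.
P = 2,600/6.645554136 ≈ 391.2390.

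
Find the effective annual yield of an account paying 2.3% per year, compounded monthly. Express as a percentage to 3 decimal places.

2.324%

One year is 12 periods at 0.00191667 each: (1 + 0.00191667)^12 ≈ 1.023244.
EAR = 1.023244 − 1 ≈ 2.32440%.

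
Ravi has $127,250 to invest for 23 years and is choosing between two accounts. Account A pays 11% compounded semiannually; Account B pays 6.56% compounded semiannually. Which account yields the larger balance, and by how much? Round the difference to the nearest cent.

Account A, by $932,155.41

Account A growth factor: (1 + 0.055)^46 ≈ 11.73851456474; balance ≈ 1,493,725.9784.
Account B growth factor: (1 + 0.0328)^46 ≈ 4.41312822169; balance ≈ 561,570.5662.
Account A is larger by 932,155.4122.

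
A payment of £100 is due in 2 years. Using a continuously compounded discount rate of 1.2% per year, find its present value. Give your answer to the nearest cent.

£97.63

P = A·e^(−rt) = 100·e^(−0.024).
e^(−0.024) ≈ 0.97628571, so P ≈ 97.6286.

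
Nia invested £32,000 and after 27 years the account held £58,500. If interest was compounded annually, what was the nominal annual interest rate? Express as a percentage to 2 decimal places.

(1 + r)^27 = 58,500/32,000 = 1.82812.
1 + r = 1.82812^(1/27) ≈ 1.022596, so r ≈ 0.0225956.
r ≈ 2.25956%.

2.26%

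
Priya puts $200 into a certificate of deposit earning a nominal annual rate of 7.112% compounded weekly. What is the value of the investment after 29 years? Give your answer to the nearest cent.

Growth factor = (1 + 0.07112/52)^1508 ≈ 7.85437629.
A ≈ 200 × 7.85437629 ≈ 1,570.8753.

$1,570.88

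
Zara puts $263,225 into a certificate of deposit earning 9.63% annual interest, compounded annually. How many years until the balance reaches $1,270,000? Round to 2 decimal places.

We need (1 + 0.0963)^t = 4.8248, so t = ln 4.8248 / ln 1.0963 ≈ 17.1171.

17.12 years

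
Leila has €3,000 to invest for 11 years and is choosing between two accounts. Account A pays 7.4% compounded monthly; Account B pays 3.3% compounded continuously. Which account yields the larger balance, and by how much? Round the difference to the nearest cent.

Account A, by €2,440.94

A: (1 + 0.074/12)^132 ≈ 2.251283363, so 3,000 × 2.251283363 ≈ 6,753.8501.
B: e^(0.033·11) = e^0.363 ≈ 1.437635859, so 3,000 × 1.437635859 ≈ 4,312.9076.
Difference ≈ 2,440.9425 in favor of A.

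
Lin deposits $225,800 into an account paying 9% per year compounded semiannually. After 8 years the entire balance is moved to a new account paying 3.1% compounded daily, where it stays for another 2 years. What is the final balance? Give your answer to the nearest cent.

Phase 1: 225,800·(1 + 0.045)^16 ≈ 456,651.1806.
Phase 2: 456,651.1806·(1 + 0.031/365)^730 ≈ 485,858.3817.

$485,858.38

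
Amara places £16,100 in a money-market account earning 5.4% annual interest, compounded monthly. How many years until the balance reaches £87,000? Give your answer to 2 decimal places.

31.31 years

(1 + 0.0045)^(12t) = 87,000/16,100 = 5.4037.
12t·ln(1 + 0.0045) = ln(5.4037); 12t = 1.6871/0.00448991 ≈ 375.7515.
t ≈ 31.3126 years.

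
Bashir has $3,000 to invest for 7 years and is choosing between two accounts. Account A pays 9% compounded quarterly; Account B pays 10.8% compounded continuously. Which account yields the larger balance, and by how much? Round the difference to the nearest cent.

A: (1 + 0.0225)^28 ≈ 1.86454499, so 3,000 × 1.86454499 ≈ 5,593.6350.
B: e^(0.108·7) = e^0.756 ≈ 2.129740199, so 3,000 × 2.129740199 ≈ 6,389.2206.
Difference ≈ 795.5856 in favor of B.

Account B, by $795.59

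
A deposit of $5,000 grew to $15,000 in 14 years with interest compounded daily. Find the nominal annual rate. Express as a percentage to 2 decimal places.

7.85%

(1 + r/365)^5110 = 15,000/5,000 = 3.
1 + r/365 = 3^(1/5110) ≈ 1.000215, so r/365 ≈ 0.000215016.
r ≈ 365·0.000215016 = 7.84807%.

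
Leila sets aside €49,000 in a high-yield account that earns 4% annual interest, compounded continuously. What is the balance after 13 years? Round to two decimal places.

€82,419.35

A = P·e^(rt) = 49,000·e^(0.04·13) = 49,000·e^0.52.
e^0.52 ≈ 1.6820276497, so A ≈ 82,419.3548.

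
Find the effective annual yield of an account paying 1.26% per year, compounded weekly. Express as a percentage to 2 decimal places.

1.27%

One year is 52 periods at 0.000242308 each: (1 + 0.000242308)^52 ≈ 1.012678.
EAR = 1.012678 − 1 ≈ 1.26782%.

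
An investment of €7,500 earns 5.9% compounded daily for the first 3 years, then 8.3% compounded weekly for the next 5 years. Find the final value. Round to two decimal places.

€13,552.32

Phase 1: 7,500·(1 + 0.059/365)^1095 ≈ 8,952.1051.
Phase 2: 8,952.1051·(1 + 0.083/52)^260 ≈ 13,552.3216.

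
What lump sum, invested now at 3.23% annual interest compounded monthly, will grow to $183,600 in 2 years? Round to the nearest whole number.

Periodic rate = 3.23%/12 = 0.00269167; 24 periods.
P = 183,600/(1 + 0.0323/12)^24 ≈ 183,600/1.06663967365 ≈ 172,129.3559.

$172,129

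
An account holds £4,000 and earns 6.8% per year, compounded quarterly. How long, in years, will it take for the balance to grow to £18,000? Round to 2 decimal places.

22.31 years

We need (1 + 0.017)^(4t) = 4.5, so 4t = ln 4.5 / ln 1.017 ≈ 89.2251.
t ≈ 89.2251/4 = 22.3063 years.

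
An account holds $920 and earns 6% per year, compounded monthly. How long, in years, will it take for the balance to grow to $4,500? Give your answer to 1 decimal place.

26.5 years

We need (1 + 0.005)^(12t) = 4.8913, so 12t = ln 4.8913 / ln 1.005 ≈ 318.2849.
t ≈ 318.2849/12 = 26.5237 years.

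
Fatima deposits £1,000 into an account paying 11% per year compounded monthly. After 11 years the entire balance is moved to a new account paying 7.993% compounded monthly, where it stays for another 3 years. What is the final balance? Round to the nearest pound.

Phase 1: 1,000·(1 + 0.11/12)^132 ≈ 3,335.0505.
Phase 2: 3,335.0505·(1 + 0.07993/12)^36 ≈ 4,235.4211.

£4,235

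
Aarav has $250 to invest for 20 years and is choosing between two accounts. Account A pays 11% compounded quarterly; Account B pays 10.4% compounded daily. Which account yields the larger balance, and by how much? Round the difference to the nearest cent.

Account A, by $189.69

Account A growth factor: (1 + 0.0275)^80 ≈ 8.76085402; balance ≈ 2,190.2135.
Account B growth factor: (1 + 0.104/365)^7300 ≈ 8.002097762; balance ≈ 2,000.5244.
Account A is larger by 189.6891.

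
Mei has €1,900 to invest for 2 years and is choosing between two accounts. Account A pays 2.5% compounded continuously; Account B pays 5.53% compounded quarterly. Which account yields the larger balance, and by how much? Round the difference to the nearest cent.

Account B, by €123.18

A: e^(0.025·2) = e^0.05 ≈ 1.051271096, so 1,900 × 1.051271096 ≈ 1,997.4151.
B: (1 + 0.013825)^8 ≈ 1.116102216, so 1,900 × 1.116102216 ≈ 2,120.5942.
Difference ≈ 123.1791 in favor of B.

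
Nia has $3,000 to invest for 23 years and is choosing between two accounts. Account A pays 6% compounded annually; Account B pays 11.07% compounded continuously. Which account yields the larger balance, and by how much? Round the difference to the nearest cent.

A: (1 + 0.06)^23 ≈ 3.8197496616, so 3,000 × 3.8197496616 ≈ 11,459.2490.
B: e^(0.1107·23) = e^2.5461 ≈ 12.757253349, so 3,000 × 12.757253349 ≈ 38,271.7600.
Difference ≈ 26,812.5111 in favor of B.

Account B, by $26,812.51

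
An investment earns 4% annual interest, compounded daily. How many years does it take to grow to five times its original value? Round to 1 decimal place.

(1 + 0.000109589)^(365t) = 5.
365t = ln 5 / ln(1 + 0.000109589) ≈ 1.6094/0.000109583 ≈ 14686.9257.
t ≈ 40.2382.

40.2 years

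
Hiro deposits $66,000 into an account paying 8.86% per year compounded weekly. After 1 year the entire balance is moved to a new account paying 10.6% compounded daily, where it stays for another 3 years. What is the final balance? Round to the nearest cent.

$99,100.37

Phase 1: 66,000·(1 + 0.0886/52)^52 ≈ 72,109.0349.
Phase 2: 72,109.0349·(1 + 0.106/365)^1095 ≈ 99,100.3706.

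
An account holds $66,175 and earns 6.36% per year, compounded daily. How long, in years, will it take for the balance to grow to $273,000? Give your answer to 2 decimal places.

(1 + 0.000174247)^(365t) = 273,000/66,175 = 4.1254.
365t·ln(1 + 0.000174247) = ln(4.1254); 365t = 1.4172/0.000174231 ≈ 8133.8328.
t ≈ 22.2845 years.

22.28 years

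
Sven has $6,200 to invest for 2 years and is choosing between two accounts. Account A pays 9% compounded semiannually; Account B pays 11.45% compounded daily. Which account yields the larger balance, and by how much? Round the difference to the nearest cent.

Account B, by $401.63

A: (1 + 0.045)^4 ≈ 1.192518601, so 6,200 × 1.192518601 ≈ 7,393.6153.
B: (1 + 0.1145/365)^730 ≈ 1.257296887, so 6,200 × 1.257296887 ≈ 7,795.2407.
Difference ≈ 401.6254 in favor of B.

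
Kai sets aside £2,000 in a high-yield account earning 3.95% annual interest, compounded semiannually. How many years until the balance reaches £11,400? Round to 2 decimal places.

44.50 years

We need (1 + 0.01975)^(2t) = 5.7, so 2t = ln 5.7 / ln 1.01975 ≈ 88.9923.
t ≈ 88.9923/2 = 44.4961 years.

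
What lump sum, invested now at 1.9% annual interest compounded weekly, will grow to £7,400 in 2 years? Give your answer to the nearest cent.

Growth factor = (1 + 0.019/52)^104 ≈ 1.038724023.
P = 7,400/1.038724023 ≈ 7,124.1252.

£7,124.13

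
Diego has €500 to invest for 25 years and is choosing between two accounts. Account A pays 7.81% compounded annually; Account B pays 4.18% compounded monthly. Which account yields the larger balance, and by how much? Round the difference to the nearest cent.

Account A, by €1,857.65

Account A growth factor: (1 + 0.0781)^25 ≈ 6.553542965; balance ≈ 3,276.7715.
Account B growth factor: (1 + 0.0418/12)^300 ≈ 2.838240091; balance ≈ 1,419.1200.
Account A is larger by 1,857.6514.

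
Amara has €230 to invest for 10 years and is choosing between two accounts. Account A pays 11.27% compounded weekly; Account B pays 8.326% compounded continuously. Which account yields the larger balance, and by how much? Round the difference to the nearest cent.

Account A, by €180.17

A: (1 + 0.1127/52)^520 ≈ 3.08262185, so 230 × 3.08262185 ≈ 709.0030.
B: e^(0.08326·10) = e^0.8326 ≈ 2.29928913, so 230 × 2.29928913 ≈ 528.8365.
Difference ≈ 180.1665 in favor of A.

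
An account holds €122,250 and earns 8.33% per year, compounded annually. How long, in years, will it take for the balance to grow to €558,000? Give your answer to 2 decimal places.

18.98 years

(1 + 0.0833)^t = 558,000/122,250 = 4.5644.
t·ln(1 + 0.0833) = ln(4.5644); t = 1.5183/0.0800119 ≈ 18.9758.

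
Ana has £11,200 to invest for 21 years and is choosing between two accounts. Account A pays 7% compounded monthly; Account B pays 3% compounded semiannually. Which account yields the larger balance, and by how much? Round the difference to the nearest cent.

Account A growth factor: (1 + 0.07/12)^252 ≈ 4.3306996069; balance ≈ 48,503.8356.
Account B growth factor: (1 + 0.015)^42 ≈ 1.8688471151; balance ≈ 20,931.0877.
Account A is larger by 27,572.7479.

Account A, by £27,572.75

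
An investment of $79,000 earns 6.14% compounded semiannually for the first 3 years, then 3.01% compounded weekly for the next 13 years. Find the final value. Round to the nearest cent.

After 3 years at 6.14%: 79,000 × 1.19892952763 ≈ 94,715.4327.
Then 13 years at 3.01%: 94,715.4327 × 1.47873470407 ≈ 140,058.9973.

$140,059.00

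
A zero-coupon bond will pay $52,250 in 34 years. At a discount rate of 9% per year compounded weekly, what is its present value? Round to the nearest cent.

Periodic rate = 9%/52 = 0.00173077; 1768 periods.
P = 52,250/(1 + 0.09/52)^1768 ≈ 52,250/21.271219771 ≈ 2,456.3707.

$2,456.37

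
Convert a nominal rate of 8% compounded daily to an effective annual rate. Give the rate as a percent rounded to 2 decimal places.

EAR = (1 + 8%/365)^365 − 1 = (1 + 0.000219178)^365 − 1.
(1 + 0.000219178)^365 ≈ 1.083278, so EAR ≈ 8.32776%.

8.33%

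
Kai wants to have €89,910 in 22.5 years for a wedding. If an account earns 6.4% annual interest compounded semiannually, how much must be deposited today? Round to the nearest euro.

Periodic rate = 6.4%/2 = 0.032; 45 periods.
P = 89,910/(1 + 0.032)^45 ≈ 89,910/4.1265430298 ≈ 21,788.2134.

€21,788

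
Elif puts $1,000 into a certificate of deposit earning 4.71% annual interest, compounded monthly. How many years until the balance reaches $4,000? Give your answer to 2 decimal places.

We need (1 + 0.003925)^(12t) = 4, so 12t = ln 4 / ln 1.003925 ≈ 353.8887.
t ≈ 353.8887/12 = 29.4907 years.

29.49 years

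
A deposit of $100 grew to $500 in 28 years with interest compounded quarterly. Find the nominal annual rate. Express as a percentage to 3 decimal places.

5.789%

(1 + r/4)^112 = 500/100 = 5.
1 + r/4 = 5^(1/112) ≈ 1.014474, so r/4 ≈ 0.0144737.
r ≈ 4·0.0144737 = 5.78949%.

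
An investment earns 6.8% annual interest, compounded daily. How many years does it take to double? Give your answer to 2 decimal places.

10.19 years

(1 + 0.000186301)^(365t) = 2.
365t = ln 2 / ln(1 + 0.000186301) ≈ 0.69315/0.000186284 ≈ 3720.9160.
t ≈ 10.1943.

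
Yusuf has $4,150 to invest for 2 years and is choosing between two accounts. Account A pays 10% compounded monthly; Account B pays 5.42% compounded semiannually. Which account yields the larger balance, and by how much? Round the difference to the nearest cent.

Account A, by $446.14

A: (1 + 0.1/12)^24 ≈ 1.220390961, so 4,150 × 1.220390961 ≈ 5,064.6225.
B: (1 + 0.0271)^4 ≈ 1.112886609, so 4,150 × 1.112886609 ≈ 4,618.4794.
Difference ≈ 446.1431 in favor of A.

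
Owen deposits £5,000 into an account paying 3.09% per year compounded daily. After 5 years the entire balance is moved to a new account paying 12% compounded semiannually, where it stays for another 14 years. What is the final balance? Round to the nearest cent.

£29,828.40

Phase 1: 5,000·(1 + 0.0309/365)^1825 ≈ 5,835.3332.
Phase 2: 5,835.3332·(1 + 0.06)^28 ≈ 29,828.3952.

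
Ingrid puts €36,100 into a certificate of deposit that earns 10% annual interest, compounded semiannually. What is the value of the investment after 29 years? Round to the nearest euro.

Periodic rate = 10%/2 = 0.05; periods = 2·29 = 58.
A = 36,100·(1 + 0.05)^58 ≈ 36,100·16.9425722396 ≈ 611,626.8578.

€611,627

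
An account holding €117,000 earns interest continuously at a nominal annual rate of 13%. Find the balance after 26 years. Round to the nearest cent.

A = P·e^(rt) = 117,000·e^(0.13·26) = 117,000·e^3.38.
e^3.38 ≈ 29.37077111329, so A ≈ 3,436,380.2203.

€3,436,380.22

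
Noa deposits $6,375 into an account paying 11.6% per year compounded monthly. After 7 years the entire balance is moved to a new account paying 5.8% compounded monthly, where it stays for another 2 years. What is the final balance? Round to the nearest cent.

After 7 years at 11.6%: 6,375 × 2.2436420118 ≈ 14,303.2178.
Then 2 years at 5.8%: 14,303.2178 × 1.1226821135 ≈ 16,057.9668.

$16,057.97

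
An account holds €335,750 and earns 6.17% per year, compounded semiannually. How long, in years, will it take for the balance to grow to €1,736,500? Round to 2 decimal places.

We need (1 + 0.03085)^(2t) = 5.172, so 2t = ln 5.172 / ln 1.03085 ≈ 54.0836.
t ≈ 54.0836/2 = 27.0418 years.

27.04 years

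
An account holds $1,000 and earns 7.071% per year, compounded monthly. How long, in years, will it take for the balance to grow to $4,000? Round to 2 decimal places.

19.66 years

We need (1 + 0.0058925)^(12t) = 4, so 12t = ln 4 / ln 1.005893 ≈ 235.9567.
t ≈ 235.9567/12 = 19.6631 years.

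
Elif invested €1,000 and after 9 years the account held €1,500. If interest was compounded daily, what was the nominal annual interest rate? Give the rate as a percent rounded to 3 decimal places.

4.505%

(1 + r/365)^3285 = 1,500/1,000 = 1.5.
1 + r/365 = 1.5^(1/3285) ≈ 1.000123, so r/365 ≈ 0.000123437.
r ≈ 365·0.000123437 = 4.50545%.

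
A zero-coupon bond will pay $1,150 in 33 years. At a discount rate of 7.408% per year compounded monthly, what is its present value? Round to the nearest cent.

Periodic rate = 7.408%/12 = 0.00617333; 396 periods.
P = 1,150/(1 + 0.07408/12)^396 ≈ 1,150/11.44010453 ≈ 100.5236.

$100.52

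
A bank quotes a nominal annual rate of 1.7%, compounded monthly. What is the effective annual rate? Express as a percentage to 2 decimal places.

One year is 12 periods at 0.00141667 each: (1 + 0.00141667)^12 ≈ 1.017133.
EAR = 1.017133 − 1 ≈ 1.71331%.

1.71%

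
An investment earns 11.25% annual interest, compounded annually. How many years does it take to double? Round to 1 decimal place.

6.5 years

(1 + 0.1125)^t = 2.
t = ln 2 / ln(1 + 0.1125) ≈ 0.69315/0.10661 ≈ 6.5017.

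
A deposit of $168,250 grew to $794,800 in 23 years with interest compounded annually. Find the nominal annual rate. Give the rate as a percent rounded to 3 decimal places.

6.984%

The 23-period growth factor is 794,800/168,250 = 4.72392.
r = 4.72392^(1/23) − 1 ≈ 0.0698368, i.e. 6.98368%.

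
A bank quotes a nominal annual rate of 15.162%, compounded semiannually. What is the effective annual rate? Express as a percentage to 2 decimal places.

EAR = (1 + 15.162%/2)^2 − 1 = (1 + 0.07581)^2 − 1.
(1 + 0.07581)^2 ≈ 1.157367, so EAR ≈ 15.73672%.

15.74%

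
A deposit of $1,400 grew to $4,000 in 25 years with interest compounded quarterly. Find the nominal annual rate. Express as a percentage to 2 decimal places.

4.22%

(1 + r/4)^100 = 4,000/1,400 = 2.85714.
1 + r/4 = 2.85714^(1/100) ≈ 1.010554, so r/4 ≈ 0.0105535.
r ≈ 4·0.0105535 = 4.22141%.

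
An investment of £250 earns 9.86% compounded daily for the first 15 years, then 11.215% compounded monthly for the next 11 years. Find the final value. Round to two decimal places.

After 15 years at 9.86%: 250 × 4.387678491 ≈ 1,096.9196.
Then 11 years at 11.215%: 1,096.9196 × 3.414123929 ≈ 3,745.0195.

£3,745.02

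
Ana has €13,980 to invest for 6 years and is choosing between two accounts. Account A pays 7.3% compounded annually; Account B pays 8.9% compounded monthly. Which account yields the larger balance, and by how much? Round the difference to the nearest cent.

A: (1 + 0.073)^6 ≈ 1.5261539034, so 13,980 × 1.5261539034 ≈ 21,335.6316.
B: (1 + 0.089/12)^72 ≈ 1.702383771, so 13,980 × 1.702383771 ≈ 23,799.3251.
Difference ≈ 2,463.6935 in favor of B.

Account B, by €2,463.69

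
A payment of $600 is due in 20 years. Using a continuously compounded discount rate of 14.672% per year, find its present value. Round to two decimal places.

P = A·e^(−rt) = 600·e^(−2.9344).
e^(−2.9344) ≈ 0.0531626073, so P ≈ 31.8976.

$31.90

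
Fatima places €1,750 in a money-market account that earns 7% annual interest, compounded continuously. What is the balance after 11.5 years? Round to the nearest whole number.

€3,914

A = P·e^(rt) = 1,750·e^(0.07·11.5) = 1,750·e^0.805.
e^0.805 ≈ 2.236696499, so A ≈ 3,914.2189.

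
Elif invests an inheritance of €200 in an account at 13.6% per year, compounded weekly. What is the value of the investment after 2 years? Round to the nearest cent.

€262.42

Periodic rate = 13.6%/52 = 0.00261538; periods = 52·2 = 104.
A = 200·(1 + 0.136/52)^104 ≈ 200·1.31212102 ≈ 262.4242.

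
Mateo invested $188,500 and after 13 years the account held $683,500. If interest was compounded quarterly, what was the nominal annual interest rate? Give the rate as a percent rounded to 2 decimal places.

10.03%

The 52-period growth factor is 683,500/188,500 = 3.62599.
r/4 = 3.62599^(1/52) − 1 ≈ 0.0250811, so r ≈ 4·0.0250811 = 10.03243%.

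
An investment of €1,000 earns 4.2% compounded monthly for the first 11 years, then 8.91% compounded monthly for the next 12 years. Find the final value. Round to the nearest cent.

Phase 1: 1,000·(1 + 0.0035)^132 ≈ 1,585.9655.
Phase 2: 1,585.9655·(1 + 0.007425)^144 ≈ 4,601.7815.

€4,601.78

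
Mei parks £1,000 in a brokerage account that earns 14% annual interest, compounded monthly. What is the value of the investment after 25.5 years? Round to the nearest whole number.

Periodic rate = 14%/12 = 0.0116667; periods = 12·25.5 = 306.
A = 1,000·(1 + 0.14/12)^306 ≈ 1,000·34.790194091 ≈ 34,790.1941.

£34,790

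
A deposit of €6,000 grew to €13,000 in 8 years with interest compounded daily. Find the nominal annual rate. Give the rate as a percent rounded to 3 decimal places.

9.666%

The 2920-period growth factor is 13,000/6,000 = 2.16667.
r/365 = 2.16667^(1/2920) − 1 ≈ 0.000264826, so r ≈ 365·0.000264826 = 9.66615%.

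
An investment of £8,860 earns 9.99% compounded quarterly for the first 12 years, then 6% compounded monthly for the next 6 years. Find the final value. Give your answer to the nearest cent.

Phase 1: 8,860·(1 + 0.024975)^48 ≈ 28,951.4828.
Phase 2: 28,951.4828·(1 + 0.005)^72 ≈ 41,459.8053.

£41,459.81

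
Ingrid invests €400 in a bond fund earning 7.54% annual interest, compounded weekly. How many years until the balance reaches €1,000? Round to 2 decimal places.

12.16 years

(1 + 0.00145)^(52t) = 1,000/400 = 2.5.
52t·ln(1 + 0.00145) = ln(2.5); 52t = 0.91629/0.00144895 ≈ 632.3827.
t ≈ 12.1612 years.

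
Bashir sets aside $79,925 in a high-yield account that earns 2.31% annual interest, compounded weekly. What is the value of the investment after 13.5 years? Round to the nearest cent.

Growth factor = (1 + 0.0231/52)^702 ≈ 1.36585520167.
A ≈ 79,925 × 1.36585520167 ≈ 109,165.9770.

$109,165.98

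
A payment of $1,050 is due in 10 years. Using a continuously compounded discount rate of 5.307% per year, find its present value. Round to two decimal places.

$617.60

P = A·e^(−rt) = 1,050·e^(−0.5307).
e^(−0.5307) ≈ 0.5881930904, so P ≈ 617.6027.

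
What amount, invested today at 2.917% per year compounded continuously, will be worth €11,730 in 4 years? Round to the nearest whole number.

P = A·e^(−rt) = 11,730·e^(−0.11668).
e^(−0.11668) ≈ 0.88986990598, so P ≈ 10,438.1740.

€10,438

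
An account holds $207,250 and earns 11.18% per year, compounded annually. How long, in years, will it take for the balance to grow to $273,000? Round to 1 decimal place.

2.6 years

We need (1 + 0.1118)^t = 1.3172, so t = ln 1.3172 / ln 1.1118 ≈ 2.6000.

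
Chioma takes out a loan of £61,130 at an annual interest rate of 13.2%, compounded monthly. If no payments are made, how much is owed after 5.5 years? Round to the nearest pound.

Periodic rate = 13.2%/12 = 0.011; periods = 12·5.5 = 66.
A = 61,130·(1 + 0.011)^66 ≈ 61,130·2.05862038522 ≈ 125,843.4641.

£125,843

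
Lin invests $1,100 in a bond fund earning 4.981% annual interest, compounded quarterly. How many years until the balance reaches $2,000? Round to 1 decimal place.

(1 + 0.0124525)^(4t) = 2,000/1,100 = 1.8182.
4t·ln(1 + 0.0124525) = ln(1.8182); 4t = 0.59784/0.0123756 ≈ 48.3077.
t ≈ 12.0769 years.

12.1 years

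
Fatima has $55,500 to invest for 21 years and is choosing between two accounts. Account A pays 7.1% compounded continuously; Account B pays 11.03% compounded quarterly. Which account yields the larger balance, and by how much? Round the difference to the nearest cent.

Account A growth factor: e^(0.071·21) = e^1.491 ≈ 4.44153483381; balance ≈ 246,505.1833.
Account B growth factor: (1 + 0.027575)^84 ≈ 9.82508907343; balance ≈ 545,292.4436.
Account B is larger by 298,787.2603.

Account B, by $298,787.26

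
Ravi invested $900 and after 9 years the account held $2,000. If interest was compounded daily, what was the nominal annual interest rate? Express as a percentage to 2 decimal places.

8.87%

The 3285-period growth factor is 2,000/900 = 2.22222.
r/365 = 2.22222^(1/3285) − 1 ≈ 0.000243106, so r ≈ 365·0.000243106 = 8.87339%.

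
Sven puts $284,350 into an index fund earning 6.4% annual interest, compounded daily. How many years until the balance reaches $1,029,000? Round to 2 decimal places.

We need (1 + 0.000175342)^(365t) = 3.6188, so 365t = ln 3.6188 / ln 1.000175 ≈ 7335.6423.
t ≈ 7335.6423/365 = 20.0977 years.

20.10 years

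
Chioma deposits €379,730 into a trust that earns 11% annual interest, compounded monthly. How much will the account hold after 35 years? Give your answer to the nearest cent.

Growth factor = (1 + 0.11/12)^420 ≈ 46.176050043213.
A ≈ 379,730 × 46.176050043213 ≈ 17,534,431.4829.

€17,534,431.48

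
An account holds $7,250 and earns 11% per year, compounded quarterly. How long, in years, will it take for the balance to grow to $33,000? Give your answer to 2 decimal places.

We need (1 + 0.0275)^(4t) = 4.5517, so 4t = ln 4.5517 / ln 1.0275 ≈ 55.8636.
t ≈ 55.8636/4 = 13.9659 years.

13.97 years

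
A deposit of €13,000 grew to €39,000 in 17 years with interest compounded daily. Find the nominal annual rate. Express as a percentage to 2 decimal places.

The 6205-period growth factor is 39,000/13,000 = 3.
r/365 = 3^(1/6205) − 1 ≈ 0.000177068, so r ≈ 365·0.000177068 = 6.46300%.

6.46%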